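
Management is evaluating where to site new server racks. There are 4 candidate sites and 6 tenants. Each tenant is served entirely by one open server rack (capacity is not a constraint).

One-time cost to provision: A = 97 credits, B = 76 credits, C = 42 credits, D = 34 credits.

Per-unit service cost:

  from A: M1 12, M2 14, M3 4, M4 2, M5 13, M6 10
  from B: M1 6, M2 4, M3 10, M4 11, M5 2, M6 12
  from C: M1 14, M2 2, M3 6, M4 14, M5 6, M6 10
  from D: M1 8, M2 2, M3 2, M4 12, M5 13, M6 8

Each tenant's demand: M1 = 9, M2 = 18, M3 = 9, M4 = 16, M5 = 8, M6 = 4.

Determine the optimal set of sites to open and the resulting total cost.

For any fixed open set, each tenant goes to its cheapest open site; total = fixed + service.
{A, B, D}: M1→B 6·9=54, M2→D 2·18=36, M3→D 2·9=18, M4→A 2·16=32, M5→B 2·8=16, M6→D 8·4=32. Service 188; fixed 207; total 395.
{A, C, D}: service 238 + fixed 173 = 411
{A, B}: M1→B 6·9=54, M2→B 4·18=72, M3→A 4·9=36, M4→A 2·16=32, M5→B 2·8=16, M6→A 10·4=40. Service 250; fixed 173; total 423.
{A, B, C, D}: service 188 + fixed 249 = 437
No other subset beats 395.

Open A, B and D; minimum total cost 395.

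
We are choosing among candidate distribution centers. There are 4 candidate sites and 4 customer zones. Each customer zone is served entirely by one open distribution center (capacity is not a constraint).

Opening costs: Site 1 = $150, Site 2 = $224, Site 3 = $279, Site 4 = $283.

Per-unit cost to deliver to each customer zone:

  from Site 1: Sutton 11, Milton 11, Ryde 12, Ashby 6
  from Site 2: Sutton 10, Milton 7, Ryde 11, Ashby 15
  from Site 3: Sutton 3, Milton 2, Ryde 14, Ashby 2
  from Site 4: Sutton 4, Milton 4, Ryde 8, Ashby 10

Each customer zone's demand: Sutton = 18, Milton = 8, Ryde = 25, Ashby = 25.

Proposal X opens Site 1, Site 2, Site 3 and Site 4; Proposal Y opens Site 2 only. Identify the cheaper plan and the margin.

Proposal X: {Site 1, Site 2, Site 3, Site 4}: Sutton→Site 3 3·18=54, Milton→Site 3 2·8=16, Ryde→Site 4 8·25=200, Ashby→Site 3 2·25=50. Service 320; fixed 936; total 1256.
Proposal Y: {Site 2}: Sutton→Site 2 10·18=180, Milton→Site 2 7·8=56, Ryde→Site 2 11·25=275, Ashby→Site 2 15·25=375. Service 886; fixed 224; total 1110.
Difference: |1256 − 1110| = 146.

Proposal Y is cheaper by 146.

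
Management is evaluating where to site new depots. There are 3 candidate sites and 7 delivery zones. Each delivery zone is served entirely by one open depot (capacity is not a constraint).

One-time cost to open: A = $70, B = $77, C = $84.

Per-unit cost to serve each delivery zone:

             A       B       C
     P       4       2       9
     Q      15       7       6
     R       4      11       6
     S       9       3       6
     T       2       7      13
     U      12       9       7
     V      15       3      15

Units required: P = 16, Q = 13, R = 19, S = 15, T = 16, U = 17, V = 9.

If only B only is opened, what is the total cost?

Each delivery zone is assigned to its cheapest site among the open ones.
{B}: P→B 2·16=32, Q→B 7·13=91, R→B 11·19=209, S→B 3·15=45, T→B 7·16=112, U→B 9·17=153, V→B 3·9=27. Service 669; fixed 77; total 746.

Total cost: 746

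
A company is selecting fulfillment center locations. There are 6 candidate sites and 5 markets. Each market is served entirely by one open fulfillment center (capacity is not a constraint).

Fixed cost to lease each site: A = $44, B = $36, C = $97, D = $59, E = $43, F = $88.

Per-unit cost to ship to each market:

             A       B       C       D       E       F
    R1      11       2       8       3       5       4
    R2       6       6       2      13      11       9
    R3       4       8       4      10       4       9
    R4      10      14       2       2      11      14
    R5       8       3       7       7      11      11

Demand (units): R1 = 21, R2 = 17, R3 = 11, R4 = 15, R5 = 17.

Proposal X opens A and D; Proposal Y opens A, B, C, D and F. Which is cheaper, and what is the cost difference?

Proposal X: {A, D}: R1→D 3·21=63, R2→A 6·17=102, R3→A 4·11=44, R4→D 2·15=30, R5→D 7·17=119. Service 358; fixed 103; total 461.
Proposal Y: {A, B, C, D, F}: R1→B 2·21=42, R2→C 2·17=34, R3→A 4·11=44, R4→C 2·15=30, R5→B 3·17=51. Service 201; fixed 324; total 525.
Difference: |461 − 525| = 64.

Proposal X is cheaper by 64.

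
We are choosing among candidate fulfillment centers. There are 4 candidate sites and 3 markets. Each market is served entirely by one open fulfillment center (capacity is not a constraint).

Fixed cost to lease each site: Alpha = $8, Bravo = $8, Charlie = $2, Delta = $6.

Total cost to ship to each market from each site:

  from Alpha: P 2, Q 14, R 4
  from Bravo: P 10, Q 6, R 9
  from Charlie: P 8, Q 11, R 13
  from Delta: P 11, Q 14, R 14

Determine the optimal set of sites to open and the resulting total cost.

Open Alpha and Charlie; minimum total cost 27.

For any fixed open set, each market goes to its cheapest open site; total = fixed + service.
{Alpha, Charlie}: P→Alpha 2, Q→Charlie 11, R→Alpha 4. Service 17; fixed 10; total 27.
{Alpha}: P→Alpha 2, Q→Alpha 14, R→Alpha 4. Service 20; fixed 8; total 28.
{Alpha, Bravo}: P→Alpha 2, Q→Bravo 6, R→Alpha 4. Service 12; fixed 16; total 28.
{Alpha, Bravo, Charlie, Delta}: P→Alpha 2, Q→Bravo 6, R→Alpha 4. Service 12; fixed 24; total 36.
No other subset beats 27.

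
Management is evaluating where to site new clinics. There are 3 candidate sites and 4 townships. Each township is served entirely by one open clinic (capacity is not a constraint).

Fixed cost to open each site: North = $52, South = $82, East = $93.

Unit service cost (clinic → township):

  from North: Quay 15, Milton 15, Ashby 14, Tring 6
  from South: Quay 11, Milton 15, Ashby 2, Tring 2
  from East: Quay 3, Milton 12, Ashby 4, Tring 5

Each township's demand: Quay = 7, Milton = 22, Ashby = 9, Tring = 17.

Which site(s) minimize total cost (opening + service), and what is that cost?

Open East only; minimum total cost 499.

For any fixed open set, each township goes to its cheapest open site; total = fixed + service.
{East}: Quay→East 3·7=21, Milton→East 12·22=264, Ashby→East 4·9=36, Tring→East 5·17=85. Service 406; fixed 93; total 499.
{South, East}: Quay→East 3·7=21, Milton→East 12·22=264, Ashby→South 2·9=18, Tring→South 2·17=34. Service 337; fixed 175; total 512.
{South}: Quay→South 11·7=77, Milton→South 15·22=330, Ashby→South 2·9=18, Tring→South 2·17=34. Service 459; fixed 82; total 541.
{North, South, East}: service 337 + fixed 227 = 564
No other subset beats 499.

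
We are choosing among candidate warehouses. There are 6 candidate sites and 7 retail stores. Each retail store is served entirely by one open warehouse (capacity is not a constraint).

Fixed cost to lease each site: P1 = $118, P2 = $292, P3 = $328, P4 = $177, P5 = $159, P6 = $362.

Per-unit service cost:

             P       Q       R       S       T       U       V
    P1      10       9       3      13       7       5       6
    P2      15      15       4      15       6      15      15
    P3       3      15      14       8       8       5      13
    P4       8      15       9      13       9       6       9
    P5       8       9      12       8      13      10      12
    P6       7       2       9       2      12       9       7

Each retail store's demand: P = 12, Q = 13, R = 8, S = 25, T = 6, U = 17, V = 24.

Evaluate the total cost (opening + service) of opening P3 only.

Each retail store is assigned to its cheapest site among the open ones.
{P3}: P→P3 3·12=36, Q→P3 15·13=195, R→P3 14·8=112, S→P3 8·25=200, T→P3 8·6=48, U→P3 5·17=85, V→P3 13·24=312. Service 988; fixed 328; total 1316.

Total cost: 1316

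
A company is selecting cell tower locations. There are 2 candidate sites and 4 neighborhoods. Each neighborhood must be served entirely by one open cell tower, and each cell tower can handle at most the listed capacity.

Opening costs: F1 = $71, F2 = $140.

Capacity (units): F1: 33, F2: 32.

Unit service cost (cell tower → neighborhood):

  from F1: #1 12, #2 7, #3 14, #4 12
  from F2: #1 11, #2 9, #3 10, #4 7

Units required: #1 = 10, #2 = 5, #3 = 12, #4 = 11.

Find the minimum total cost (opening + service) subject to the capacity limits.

Open {F1, F2}: #1→F1 12·10=120, #2→F1 7·5=35, #3→F2 10·12=120, #4→F2 7·11=77.
Loads: F1 carries 15/33, F2 carries 23/32. Service 352; fixed 211; total 563.
Next best feasible plan costs 573.

Minimum total cost: 563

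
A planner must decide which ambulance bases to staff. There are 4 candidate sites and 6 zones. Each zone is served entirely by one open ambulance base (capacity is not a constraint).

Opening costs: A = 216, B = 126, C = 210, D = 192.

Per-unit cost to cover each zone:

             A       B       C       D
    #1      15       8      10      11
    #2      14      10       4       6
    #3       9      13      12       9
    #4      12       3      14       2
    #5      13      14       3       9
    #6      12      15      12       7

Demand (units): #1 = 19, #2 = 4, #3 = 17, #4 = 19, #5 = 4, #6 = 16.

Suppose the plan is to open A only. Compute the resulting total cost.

Total cost: 1182

Each zone is assigned to its cheapest site among the open ones.
{A}: #1→A 15·19=285, #2→A 14·4=56, #3→A 9·17=153, #4→A 12·19=228, #5→A 13·4=52, #6→A 12·16=192. Service 966; fixed 216; total 1182.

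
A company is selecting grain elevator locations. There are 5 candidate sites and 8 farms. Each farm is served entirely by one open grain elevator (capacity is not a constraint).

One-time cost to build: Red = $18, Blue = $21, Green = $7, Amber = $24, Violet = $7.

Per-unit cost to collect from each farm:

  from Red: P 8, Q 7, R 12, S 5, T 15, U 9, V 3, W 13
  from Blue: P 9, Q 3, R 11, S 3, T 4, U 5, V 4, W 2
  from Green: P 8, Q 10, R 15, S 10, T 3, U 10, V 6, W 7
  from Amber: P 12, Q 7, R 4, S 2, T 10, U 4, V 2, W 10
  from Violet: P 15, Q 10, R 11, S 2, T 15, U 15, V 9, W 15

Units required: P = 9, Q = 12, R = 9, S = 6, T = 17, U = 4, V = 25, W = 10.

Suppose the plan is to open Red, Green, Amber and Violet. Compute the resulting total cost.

Each farm is assigned to its cheapest site among the open ones.
{Red, Green, Amber, Violet}: P→Red 8·9=72, Q→Red 7·12=84, R→Amber 4·9=36, S→Amber 2·6=12, T→Green 3·17=51, U→Amber 4·4=16, V→Amber 2·25=50, W→Green 7·10=70. Service 391; fixed 56; total 447.

Total cost: 447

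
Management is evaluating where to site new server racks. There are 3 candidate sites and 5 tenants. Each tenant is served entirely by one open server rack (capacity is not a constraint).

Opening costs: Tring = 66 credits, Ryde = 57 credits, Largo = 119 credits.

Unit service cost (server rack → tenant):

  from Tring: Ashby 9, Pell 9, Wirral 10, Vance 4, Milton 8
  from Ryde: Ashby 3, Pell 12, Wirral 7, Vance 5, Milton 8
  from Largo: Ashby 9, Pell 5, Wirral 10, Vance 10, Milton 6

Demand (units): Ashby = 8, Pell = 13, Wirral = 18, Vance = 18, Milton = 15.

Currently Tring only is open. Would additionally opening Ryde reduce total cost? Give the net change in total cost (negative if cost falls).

Yes — net change −45 (cost falls by 45).

Current service cost with {Tring}: 561.
Adding Ryde: each tenant re-picks its cheapest; new service cost 459, saving 102.
Extra fixed cost: 57. Net change = 57 − 102 = -45.
(Totals: 627 → 582.)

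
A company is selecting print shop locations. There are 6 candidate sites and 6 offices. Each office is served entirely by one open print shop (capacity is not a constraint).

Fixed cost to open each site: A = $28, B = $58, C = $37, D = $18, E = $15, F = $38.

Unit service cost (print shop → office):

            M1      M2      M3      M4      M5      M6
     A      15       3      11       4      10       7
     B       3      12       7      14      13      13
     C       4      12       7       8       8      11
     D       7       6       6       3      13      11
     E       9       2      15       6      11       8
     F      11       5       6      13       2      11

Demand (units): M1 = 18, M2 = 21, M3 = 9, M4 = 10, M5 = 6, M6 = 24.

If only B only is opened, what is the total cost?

Each office is assigned to its cheapest site among the open ones.
{B}: M1→B 3·18=54, M2→B 12·21=252, M3→B 7·9=63, M4→B 14·10=140, M5→B 13·6=78, M6→B 13·24=312. Service 899; fixed 58; total 957.

Total cost: 957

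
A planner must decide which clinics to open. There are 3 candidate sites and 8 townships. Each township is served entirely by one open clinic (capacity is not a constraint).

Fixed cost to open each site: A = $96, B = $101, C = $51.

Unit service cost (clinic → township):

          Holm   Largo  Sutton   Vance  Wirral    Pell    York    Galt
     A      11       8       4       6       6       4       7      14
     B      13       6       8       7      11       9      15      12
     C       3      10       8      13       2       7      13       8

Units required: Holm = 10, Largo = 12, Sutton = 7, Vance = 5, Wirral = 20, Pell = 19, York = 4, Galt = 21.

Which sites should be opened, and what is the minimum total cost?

For any fixed open set, each township goes to its cheapest open site; total = fixed + service.
{A, C}: Holm→C 3·10=30, Largo→A 8·12=96, Sutton→A 4·7=28, Vance→A 6·5=30, Wirral→C 2·20=40, Pell→A 4·19=76, York→A 7·4=28, Galt→C 8·21=168. Service 496; fixed 147; total 643.
{C}: service 664 + fixed 51 = 715
{A, B, C}: Holm→C 3·10=30, Largo→B 6·12=72, Sutton→A 4·7=28, Vance→A 6·5=30, Wirral→C 2·20=40, Pell→A 4·19=76, York→A 7·4=28, Galt→C 8·21=168. Service 472; fixed 248; total 720.
No other subset beats 643.

Open A and C; minimum total cost 643.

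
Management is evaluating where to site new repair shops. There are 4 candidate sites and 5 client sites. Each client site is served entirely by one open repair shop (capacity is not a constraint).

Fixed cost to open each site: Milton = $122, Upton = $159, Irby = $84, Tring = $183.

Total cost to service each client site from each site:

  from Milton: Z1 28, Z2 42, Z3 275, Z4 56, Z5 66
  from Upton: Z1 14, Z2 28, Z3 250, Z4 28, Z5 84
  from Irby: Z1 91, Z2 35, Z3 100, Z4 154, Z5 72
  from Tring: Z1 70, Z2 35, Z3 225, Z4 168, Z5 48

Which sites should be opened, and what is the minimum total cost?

Open Upton and Irby; minimum total cost 485.

For any fixed open set, each client site goes to its cheapest open site; total = fixed + service.
{Upton, Irby}: Z1→Upton 14, Z2→Upton 28, Z3→Irby 100, Z4→Upton 28, Z5→Irby 72. Service 242; fixed 243; total 485.
{Milton, Irby}: service 285 + fixed 206 = 491
{Irby}: service 452 + fixed 84 = 536
{Milton, Upton, Irby, Tring}: service 218 + fixed 548 = 766
No other subset beats 485.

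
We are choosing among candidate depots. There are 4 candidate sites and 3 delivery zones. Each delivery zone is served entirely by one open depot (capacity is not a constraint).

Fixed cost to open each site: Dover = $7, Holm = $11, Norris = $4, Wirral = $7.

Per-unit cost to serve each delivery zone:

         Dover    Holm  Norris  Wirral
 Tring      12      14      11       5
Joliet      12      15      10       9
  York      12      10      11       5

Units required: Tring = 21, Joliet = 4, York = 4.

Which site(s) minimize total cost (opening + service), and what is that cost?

For any fixed open set, each delivery zone goes to its cheapest open site; total = fixed + service.
{Wirral}: Tring→Wirral 5·21=105, Joliet→Wirral 9·4=36, York→Wirral 5·4=20. Service 161; fixed 7; total 168.
{Norris, Wirral}: service 161 + fixed 11 = 172
{Dover, Wirral}: service 161 + fixed 14 = 175
{Dover, Holm, Norris, Wirral}: Tring→Wirral 5·21=105, Joliet→Wirral 9·4=36, York→Wirral 5·4=20. Service 161; fixed 29; total 190.
(All 15 nonempty subsets were checked; Wirral only is lowest.)

Open Wirral only; minimum total cost 168.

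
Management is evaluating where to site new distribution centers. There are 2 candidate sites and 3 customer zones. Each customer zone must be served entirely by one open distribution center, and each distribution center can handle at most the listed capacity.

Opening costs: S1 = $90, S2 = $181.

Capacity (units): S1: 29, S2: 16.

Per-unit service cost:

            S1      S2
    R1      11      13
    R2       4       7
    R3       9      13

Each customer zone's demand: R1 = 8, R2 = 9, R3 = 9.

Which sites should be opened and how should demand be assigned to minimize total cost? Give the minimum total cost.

Minimum total cost: 295

Open {S1}: R1→S1 11·8=88, R2→S1 4·9=36, R3→S1 9·9=81.
Loads: S1 carries 26/29. Service 205; fixed 90; total 295.
Next best feasible plan costs 476.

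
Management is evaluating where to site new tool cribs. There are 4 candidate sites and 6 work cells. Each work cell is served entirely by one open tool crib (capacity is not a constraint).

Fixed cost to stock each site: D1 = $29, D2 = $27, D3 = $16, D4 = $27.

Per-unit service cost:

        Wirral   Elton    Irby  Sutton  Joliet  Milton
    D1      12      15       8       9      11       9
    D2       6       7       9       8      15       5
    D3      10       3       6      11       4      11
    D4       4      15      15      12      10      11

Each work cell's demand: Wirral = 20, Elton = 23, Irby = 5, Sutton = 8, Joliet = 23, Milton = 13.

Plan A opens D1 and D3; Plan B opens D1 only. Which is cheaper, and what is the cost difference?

Plan A: {D1, D3}: Wirral→D3 10·20=200, Elton→D3 3·23=69, Irby→D3 6·5=30, Sutton→D1 9·8=72, Joliet→D3 4·23=92, Milton→D1 9·13=117. Service 580; fixed 45; total 625.
Plan B: {D1}: Wirral→D1 12·20=240, Elton→D1 15·23=345, Irby→D1 8·5=40, Sutton→D1 9·8=72, Joliet→D1 11·23=253, Milton→D1 9·13=117. Service 1067; fixed 29; total 1096.
Difference: |625 − 1096| = 471.

Plan A is cheaper by 471.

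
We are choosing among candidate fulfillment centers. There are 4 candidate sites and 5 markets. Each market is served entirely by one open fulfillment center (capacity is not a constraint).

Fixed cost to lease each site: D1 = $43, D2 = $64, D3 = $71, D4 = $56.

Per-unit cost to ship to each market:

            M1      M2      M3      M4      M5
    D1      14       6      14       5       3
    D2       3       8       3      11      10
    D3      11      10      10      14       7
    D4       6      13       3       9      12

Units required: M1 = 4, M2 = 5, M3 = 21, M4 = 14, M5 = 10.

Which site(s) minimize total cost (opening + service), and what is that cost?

Open D1 and D2; minimum total cost 312.

For any fixed open set, each market goes to its cheapest open site; total = fixed + service.
{D1, D2}: M1→D2 3·4=12, M2→D1 6·5=30, M3→D2 3·21=63, M4→D1 5·14=70, M5→D1 3·10=30. Service 205; fixed 107; total 312.
{D1, D4}: M1→D4 6·4=24, M2→D1 6·5=30, M3→D4 3·21=63, M4→D1 5·14=70, M5→D1 3·10=30. Service 217; fixed 99; total 316.
{D1, D2, D4}: M1→D2 3·4=12, M2→D1 6·5=30, M3→D2 3·21=63, M4→D1 5·14=70, M5→D1 3·10=30. Service 205; fixed 163; total 368.
{D1, D2, D3, D4}: service 205 + fixed 234 = 439
No other subset beats 312.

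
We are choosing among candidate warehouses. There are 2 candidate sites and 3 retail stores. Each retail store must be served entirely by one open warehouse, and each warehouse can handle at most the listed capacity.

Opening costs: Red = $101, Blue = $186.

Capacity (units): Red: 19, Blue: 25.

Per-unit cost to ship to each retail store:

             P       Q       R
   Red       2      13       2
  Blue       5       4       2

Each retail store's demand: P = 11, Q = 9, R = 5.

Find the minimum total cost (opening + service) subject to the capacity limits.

Minimum total cost: 287

Open {Blue}: P→Blue 5·11=55, Q→Blue 4·9=36, R→Blue 2·5=10.
Loads: Blue carries 25/25. Service 101; fixed 186; total 287.
Next best feasible plan costs 355.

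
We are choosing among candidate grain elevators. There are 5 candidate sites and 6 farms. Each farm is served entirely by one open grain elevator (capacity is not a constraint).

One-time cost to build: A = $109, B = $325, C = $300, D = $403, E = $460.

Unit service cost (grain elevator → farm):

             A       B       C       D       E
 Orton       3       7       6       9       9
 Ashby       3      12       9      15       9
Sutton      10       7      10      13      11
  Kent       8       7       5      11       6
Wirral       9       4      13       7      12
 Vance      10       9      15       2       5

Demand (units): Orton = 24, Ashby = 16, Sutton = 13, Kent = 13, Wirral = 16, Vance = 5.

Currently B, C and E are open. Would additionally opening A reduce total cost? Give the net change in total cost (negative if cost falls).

Current service cost with {B, C, E}: 533.
Adding A: each farm re-picks its cheapest; new service cost 365, saving 168.
Extra fixed cost: 109. Net change = 109 − 168 = -59.
(Totals: 1618 → 1559.)

Yes — net change −59 (cost falls by 59).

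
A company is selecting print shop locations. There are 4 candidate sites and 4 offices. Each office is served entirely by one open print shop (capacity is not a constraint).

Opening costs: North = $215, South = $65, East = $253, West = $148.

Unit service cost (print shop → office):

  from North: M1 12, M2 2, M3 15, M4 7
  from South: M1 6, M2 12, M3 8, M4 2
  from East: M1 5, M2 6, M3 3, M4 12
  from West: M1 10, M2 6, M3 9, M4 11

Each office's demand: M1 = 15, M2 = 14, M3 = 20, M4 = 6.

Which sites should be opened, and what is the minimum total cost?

Open South only; minimum total cost 495.

For any fixed open set, each office goes to its cheapest open site; total = fixed + service.
{South}: M1→South 6·15=90, M2→South 12·14=168, M3→South 8·20=160, M4→South 2·6=12. Service 430; fixed 65; total 495.
{East}: service 291 + fixed 253 = 544
{South, East}: service 231 + fixed 318 = 549
{North, South, East, West}: M1→East 5·15=75, M2→North 2·14=28, M3→East 3·20=60, M4→South 2·6=12. Service 175; fixed 681; total 856.
No other subset beats 495.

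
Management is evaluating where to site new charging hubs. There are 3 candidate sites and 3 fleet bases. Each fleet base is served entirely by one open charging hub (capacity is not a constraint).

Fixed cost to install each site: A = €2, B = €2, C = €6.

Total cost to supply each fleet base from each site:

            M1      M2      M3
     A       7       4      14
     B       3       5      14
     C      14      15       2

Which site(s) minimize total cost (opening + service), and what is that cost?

Open B and C; minimum total cost 18.

For any fixed open set, each fleet base goes to its cheapest open site; total = fixed + service.
{B, C}: M1→B 3, M2→B 5, M3→C 2. Service 10; fixed 8; total 18.
{A, B, C}: service 9 + fixed 10 = 19
{A, C}: service 13 + fixed 8 = 21
{A}: service 25 + fixed 2 = 27
No other subset beats 18.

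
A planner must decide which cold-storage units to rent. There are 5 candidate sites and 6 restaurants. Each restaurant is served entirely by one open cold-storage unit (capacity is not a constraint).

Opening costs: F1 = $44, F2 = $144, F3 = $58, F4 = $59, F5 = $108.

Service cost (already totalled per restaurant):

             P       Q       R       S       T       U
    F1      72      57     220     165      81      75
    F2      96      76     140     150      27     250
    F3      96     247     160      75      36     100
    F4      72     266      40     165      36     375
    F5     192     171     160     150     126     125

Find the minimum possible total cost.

Minimum total cost: 516

For any fixed open set, each restaurant goes to its cheapest open site; total = fixed + service.
{F1, F3, F4}: P→F1 72, Q→F1 57, R→F4 40, S→F3 75, T→F3 36, U→F1 75. Service 355; fixed 161; total 516.
{F1, F4}: service 445 + fixed 103 = 548
{F1, F3}: P→F1 72, Q→F1 57, R→F3 160, S→F3 75, T→F3 36, U→F1 75. Service 475; fixed 102; total 577.
{F1, F2, F3, F4, F5}: service 346 + fixed 413 = 759
No other subset beats 516.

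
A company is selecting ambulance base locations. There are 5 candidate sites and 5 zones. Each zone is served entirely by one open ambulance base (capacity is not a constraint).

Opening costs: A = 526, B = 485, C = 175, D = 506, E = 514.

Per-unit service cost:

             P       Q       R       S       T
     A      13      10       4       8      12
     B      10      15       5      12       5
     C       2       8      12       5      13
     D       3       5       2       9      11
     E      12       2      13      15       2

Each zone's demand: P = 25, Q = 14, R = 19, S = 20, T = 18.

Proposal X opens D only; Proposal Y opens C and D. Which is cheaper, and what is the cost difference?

Proposal X: {D}: P→D 3·25=75, Q→D 5·14=70, R→D 2·19=38, S→D 9·20=180, T→D 11·18=198. Service 561; fixed 506; total 1067.
Proposal Y: {C, D}: P→C 2·25=50, Q→D 5·14=70, R→D 2·19=38, S→C 5·20=100, T→D 11·18=198. Service 456; fixed 681; total 1137.
Difference: |1067 − 1137| = 70.

Proposal X is cheaper by 70.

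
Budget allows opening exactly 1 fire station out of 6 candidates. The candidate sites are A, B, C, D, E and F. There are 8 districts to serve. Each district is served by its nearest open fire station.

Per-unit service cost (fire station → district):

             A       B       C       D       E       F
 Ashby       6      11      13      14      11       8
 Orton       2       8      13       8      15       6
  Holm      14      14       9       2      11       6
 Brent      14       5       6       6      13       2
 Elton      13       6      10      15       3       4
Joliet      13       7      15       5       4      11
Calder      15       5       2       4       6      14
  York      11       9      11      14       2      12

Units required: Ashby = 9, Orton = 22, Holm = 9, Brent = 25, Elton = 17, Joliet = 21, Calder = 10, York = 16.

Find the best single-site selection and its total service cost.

Choose F only; total service cost 939.

With exactly 1 open, each district uses its cheapest among the chosen.
{F}: Ashby→F 8·9=72, Orton→F 6·22=132, Holm→F 6·9=54, Brent→F 2·25=50, Elton→F 4·17=68, Joliet→F 11·21=231, Calder→F 14·10=140, York→F 12·16=192. Service cost 939.
{B}: service cost 969
{E}: service cost 1080
Among all 6 size-1 choices, {F} is lowest.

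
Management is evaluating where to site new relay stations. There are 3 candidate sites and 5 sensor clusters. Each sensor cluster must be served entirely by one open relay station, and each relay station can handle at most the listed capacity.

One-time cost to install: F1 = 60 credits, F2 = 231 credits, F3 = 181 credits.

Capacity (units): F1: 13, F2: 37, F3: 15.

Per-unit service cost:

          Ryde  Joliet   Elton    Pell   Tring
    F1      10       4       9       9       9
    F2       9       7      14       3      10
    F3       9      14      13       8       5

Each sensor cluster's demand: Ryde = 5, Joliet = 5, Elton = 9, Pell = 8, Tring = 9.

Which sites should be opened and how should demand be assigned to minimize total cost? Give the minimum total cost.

Open {F2}: Ryde→F2 9·5=45, Joliet→F2 7·5=35, Elton→F2 14·9=126, Pell→F2 3·8=24, Tring→F2 10·9=90.
Loads: F2 carries 36/37. Service 320; fixed 231; total 551.
Next best feasible plan costs 566.

Minimum total cost: 551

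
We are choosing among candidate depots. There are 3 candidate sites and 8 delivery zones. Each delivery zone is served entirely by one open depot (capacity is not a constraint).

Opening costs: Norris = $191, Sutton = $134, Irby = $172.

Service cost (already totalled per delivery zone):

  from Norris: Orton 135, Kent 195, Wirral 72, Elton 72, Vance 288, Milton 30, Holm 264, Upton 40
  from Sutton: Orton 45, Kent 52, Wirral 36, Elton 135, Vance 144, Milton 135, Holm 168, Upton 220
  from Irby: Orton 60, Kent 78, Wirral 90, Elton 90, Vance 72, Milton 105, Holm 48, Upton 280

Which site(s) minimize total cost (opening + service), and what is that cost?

For any fixed open set, each delivery zone goes to its cheapest open site; total = fixed + service.
{Norris, Irby}: Orton→Irby 60, Kent→Irby 78, Wirral→Norris 72, Elton→Norris 72, Vance→Irby 72, Milton→Norris 30, Holm→Irby 48, Upton→Norris 40. Service 472; fixed 363; total 835.
{Norris, Sutton, Irby}: service 395 + fixed 497 = 892
{Norris, Sutton}: service 587 + fixed 325 = 912
{Sutton}: Orton→Sutton 45, Kent→Sutton 52, Wirral→Sutton 36, Elton→Sutton 135, Vance→Sutton 144, Milton→Sutton 135, Holm→Sutton 168, Upton→Sutton 220. Service 935; fixed 134; total 1069.
No other subset beats 835.

Open Norris and Irby; minimum total cost 835.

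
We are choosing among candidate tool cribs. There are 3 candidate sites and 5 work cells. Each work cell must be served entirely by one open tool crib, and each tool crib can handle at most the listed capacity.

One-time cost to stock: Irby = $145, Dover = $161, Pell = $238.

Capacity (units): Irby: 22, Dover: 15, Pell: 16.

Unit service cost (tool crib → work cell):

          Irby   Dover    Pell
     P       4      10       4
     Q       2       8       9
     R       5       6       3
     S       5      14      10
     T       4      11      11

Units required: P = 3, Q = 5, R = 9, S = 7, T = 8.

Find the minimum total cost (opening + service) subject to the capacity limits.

Minimum total cost: 467

Open {Irby, Dover}: P→Dover 10·3=30, Q→Irby 2·5=10, R→Dover 6·9=54, S→Irby 5·7=35, T→Irby 4·8=32.
Loads: Irby carries 20/22, Dover carries 12/15. Service 161; fixed 306; total 467.
Next best feasible plan costs 479.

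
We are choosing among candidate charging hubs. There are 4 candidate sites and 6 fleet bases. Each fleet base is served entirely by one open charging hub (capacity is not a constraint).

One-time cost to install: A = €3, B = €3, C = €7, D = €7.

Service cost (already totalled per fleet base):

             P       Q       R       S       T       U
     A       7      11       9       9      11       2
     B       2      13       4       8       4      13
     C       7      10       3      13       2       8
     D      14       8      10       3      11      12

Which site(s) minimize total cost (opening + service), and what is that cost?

For any fixed open set, each fleet base goes to its cheapest open site; total = fixed + service.
{A, B, D}: P→B 2, Q→D 8, R→B 4, S→D 3, T→B 4, U→A 2. Service 23; fixed 13; total 36.
{A, B}: P→B 2, Q→A 11, R→B 4, S→B 8, T→B 4, U→A 2. Service 31; fixed 6; total 37.
{A, B, C}: P→B 2, Q→C 10, R→C 3, S→B 8, T→C 2, U→A 2. Service 27; fixed 13; total 40.
{A, B, C, D}: service 20 + fixed 20 = 40
(All 15 nonempty subsets were checked; A, B and D is lowest.)

Open A, B and D; minimum total cost 36.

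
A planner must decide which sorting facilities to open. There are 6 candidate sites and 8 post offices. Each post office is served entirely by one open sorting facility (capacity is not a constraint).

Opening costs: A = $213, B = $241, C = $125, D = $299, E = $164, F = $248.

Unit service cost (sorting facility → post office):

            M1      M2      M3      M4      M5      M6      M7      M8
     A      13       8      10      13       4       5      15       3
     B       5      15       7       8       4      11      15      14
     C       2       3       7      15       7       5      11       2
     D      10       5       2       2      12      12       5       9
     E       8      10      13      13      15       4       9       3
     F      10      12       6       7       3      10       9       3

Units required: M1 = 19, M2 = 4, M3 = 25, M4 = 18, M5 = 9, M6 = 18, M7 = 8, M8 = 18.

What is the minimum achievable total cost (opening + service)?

Minimum total cost: 789

For any fixed open set, each post office goes to its cheapest open site; total = fixed + service.
{C, D}: M1→C 2·19=38, M2→C 3·4=12, M3→D 2·25=50, M4→D 2·18=36, M5→C 7·9=63, M6→C 5·18=90, M7→D 5·8=40, M8→C 2·18=36. Service 365; fixed 424; total 789.
{C}: M1→C 2·19=38, M2→C 3·4=12, M3→C 7·25=175, M4→C 15·18=270, M5→C 7·9=63, M6→C 5·18=90, M7→C 11·8=88, M8→C 2·18=36. Service 772; fixed 125; total 897.
{C, F}: service 551 + fixed 373 = 924
{A, B, C, D, E, F}: M1→C 2·19=38, M2→C 3·4=12, M3→D 2·25=50, M4→D 2·18=36, M5→F 3·9=27, M6→E 4·18=72, M7→D 5·8=40, M8→C 2·18=36. Service 311; fixed 1290; total 1601.
No other subset beats 789.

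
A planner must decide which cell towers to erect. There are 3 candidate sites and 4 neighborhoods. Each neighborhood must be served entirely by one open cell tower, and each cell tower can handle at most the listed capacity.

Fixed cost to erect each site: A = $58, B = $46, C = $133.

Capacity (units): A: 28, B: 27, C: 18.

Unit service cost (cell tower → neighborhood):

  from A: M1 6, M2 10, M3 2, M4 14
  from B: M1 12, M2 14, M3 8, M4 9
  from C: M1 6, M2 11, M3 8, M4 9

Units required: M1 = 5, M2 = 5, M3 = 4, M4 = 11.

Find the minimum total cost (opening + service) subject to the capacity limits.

Minimum total cost: 291

Open {A, B}: M1→A 6·5=30, M2→A 10·5=50, M3→A 2·4=8, M4→B 9·11=99.
Loads: A carries 14/28, B carries 11/27. Service 187; fixed 104; total 291.
Next best feasible plan costs 300.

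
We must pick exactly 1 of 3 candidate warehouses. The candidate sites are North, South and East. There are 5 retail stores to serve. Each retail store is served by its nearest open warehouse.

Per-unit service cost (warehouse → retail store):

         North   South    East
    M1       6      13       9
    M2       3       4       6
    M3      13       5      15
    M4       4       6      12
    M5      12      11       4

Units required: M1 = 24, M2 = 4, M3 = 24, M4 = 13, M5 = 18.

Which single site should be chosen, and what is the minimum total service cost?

With exactly 1 open, each retail store uses its cheapest among the chosen.
{South}: M1→South 13·24=312, M2→South 4·4=16, M3→South 5·24=120, M4→South 6·13=78, M5→South 11·18=198. Service cost 724.
{North}: service cost 736
{East}: service cost 828
Among all 3 size-1 choices, {South} is lowest.

Choose South only; total service cost 724.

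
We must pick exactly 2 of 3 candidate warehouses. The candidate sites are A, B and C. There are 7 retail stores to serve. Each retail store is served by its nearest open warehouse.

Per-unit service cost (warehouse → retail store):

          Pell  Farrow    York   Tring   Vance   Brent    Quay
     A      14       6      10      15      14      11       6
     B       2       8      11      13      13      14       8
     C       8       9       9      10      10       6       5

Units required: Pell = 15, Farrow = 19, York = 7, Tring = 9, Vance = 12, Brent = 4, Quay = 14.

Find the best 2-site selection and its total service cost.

With exactly 2 open, each retail store uses its cheapest among the chosen.
{B, C}: Pell→B 2·15=30, Farrow→B 8·19=152, York→C 9·7=63, Tring→C 10·9=90, Vance→C 10·12=120, Brent→C 6·4=24, Quay→C 5·14=70. Service cost 549.
{A, C}: service cost 601
{A, B}: service cost 615
Among all 3 size-2 choices, {B, C} is lowest.

Choose B and C; total service cost 549.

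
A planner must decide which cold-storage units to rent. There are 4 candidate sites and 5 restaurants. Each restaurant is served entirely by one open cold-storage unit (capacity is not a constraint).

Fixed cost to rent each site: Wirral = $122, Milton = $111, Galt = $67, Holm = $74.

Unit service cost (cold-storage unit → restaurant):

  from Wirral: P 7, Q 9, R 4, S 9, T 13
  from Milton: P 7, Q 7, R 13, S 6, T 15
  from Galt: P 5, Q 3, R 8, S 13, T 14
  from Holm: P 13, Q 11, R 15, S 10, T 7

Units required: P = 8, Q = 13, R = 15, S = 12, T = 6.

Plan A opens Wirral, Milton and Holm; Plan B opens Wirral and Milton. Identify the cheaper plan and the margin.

Plan A: {Wirral, Milton, Holm}: P→Wirral 7·8=56, Q→Milton 7·13=91, R→Wirral 4·15=60, S→Milton 6·12=72, T→Holm 7·6=42. Service 321; fixed 307; total 628.
Plan B: {Wirral, Milton}: P→Wirral 7·8=56, Q→Milton 7·13=91, R→Wirral 4·15=60, S→Milton 6·12=72, T→Wirral 13·6=78. Service 357; fixed 233; total 590.
Difference: |628 − 590| = 38.

Plan B is cheaper by 38.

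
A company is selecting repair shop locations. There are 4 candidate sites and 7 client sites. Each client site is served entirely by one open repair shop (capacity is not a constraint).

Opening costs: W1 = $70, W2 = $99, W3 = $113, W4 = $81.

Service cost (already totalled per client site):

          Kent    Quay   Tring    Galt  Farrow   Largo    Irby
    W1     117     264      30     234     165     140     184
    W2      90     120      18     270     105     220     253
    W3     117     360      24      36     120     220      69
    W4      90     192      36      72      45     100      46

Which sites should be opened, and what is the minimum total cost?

For any fixed open set, each client site goes to its cheapest open site; total = fixed + service.
{W4}: Kent→W4 90, Quay→W4 192, Tring→W4 36, Galt→W4 72, Farrow→W4 45, Largo→W4 100, Irby→W4 46. Service 581; fixed 81; total 662.
{W2, W4}: Kent→W2 90, Quay→W2 120, Tring→W2 18, Galt→W4 72, Farrow→W4 45, Largo→W4 100, Irby→W4 46. Service 491; fixed 180; total 671.
{W1, W4}: service 575 + fixed 151 = 726
{W1, W2, W3, W4}: service 455 + fixed 363 = 818
No other subset beats 662.

Open W4 only; minimum total cost 662.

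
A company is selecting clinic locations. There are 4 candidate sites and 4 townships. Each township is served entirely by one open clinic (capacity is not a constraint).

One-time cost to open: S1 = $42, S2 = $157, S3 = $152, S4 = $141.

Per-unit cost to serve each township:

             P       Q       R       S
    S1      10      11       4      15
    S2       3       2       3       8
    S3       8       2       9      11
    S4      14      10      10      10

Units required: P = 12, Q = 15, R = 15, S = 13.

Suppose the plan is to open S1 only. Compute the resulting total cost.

Total cost: 582

Each township is assigned to its cheapest site among the open ones.
{S1}: P→S1 10·12=120, Q→S1 11·15=165, R→S1 4·15=60, S→S1 15·13=195. Service 540; fixed 42; total 582.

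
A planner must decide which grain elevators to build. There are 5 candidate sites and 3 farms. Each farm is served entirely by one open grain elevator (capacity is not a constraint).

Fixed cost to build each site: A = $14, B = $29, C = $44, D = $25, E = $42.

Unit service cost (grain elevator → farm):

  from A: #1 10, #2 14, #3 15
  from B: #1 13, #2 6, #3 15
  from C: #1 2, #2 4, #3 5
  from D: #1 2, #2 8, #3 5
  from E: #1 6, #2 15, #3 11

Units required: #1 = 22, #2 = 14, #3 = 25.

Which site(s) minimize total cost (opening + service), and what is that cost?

For any fixed open set, each farm goes to its cheapest open site; total = fixed + service.
{C}: #1→C 2·22=44, #2→C 4·14=56, #3→C 5·25=125. Service 225; fixed 44; total 269.
{A, C}: service 225 + fixed 58 = 283
{C, D}: #1→C 2·22=44, #2→C 4·14=56, #3→C 5·25=125. Service 225; fixed 69; total 294.
{A, B, C, D, E}: service 225 + fixed 154 = 379
No other subset beats 269.

Open C only; minimum total cost 269.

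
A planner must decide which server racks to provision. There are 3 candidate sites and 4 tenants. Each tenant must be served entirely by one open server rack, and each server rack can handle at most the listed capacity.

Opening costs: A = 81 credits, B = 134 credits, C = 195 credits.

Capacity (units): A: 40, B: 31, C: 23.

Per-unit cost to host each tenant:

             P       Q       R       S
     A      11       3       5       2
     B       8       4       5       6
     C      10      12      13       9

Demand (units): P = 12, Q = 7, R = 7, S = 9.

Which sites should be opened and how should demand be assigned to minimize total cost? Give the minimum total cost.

Open {A}: P→A 11·12=132, Q→A 3·7=21, R→A 5·7=35, S→A 2·9=18.
Loads: A carries 35/40. Service 206; fixed 81; total 287.
Next best feasible plan costs 385.

Minimum total cost: 287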